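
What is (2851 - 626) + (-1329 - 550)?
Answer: 346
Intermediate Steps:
(2851 - 626) + (-1329 - 550) = 2225 - 1879 = 346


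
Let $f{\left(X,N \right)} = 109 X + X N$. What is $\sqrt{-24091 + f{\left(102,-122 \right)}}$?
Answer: $i \sqrt{25417} \approx 159.43 i$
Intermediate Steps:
$f{\left(X,N \right)} = 109 X + N X$
$\sqrt{-24091 + f{\left(102,-122 \right)}} = \sqrt{-24091 + 102 \left(109 - 122\right)} = \sqrt{-24091 + 102 \left(-13\right)} = \sqrt{-24091 - 1326} = \sqrt{-25417} = i \sqrt{25417}$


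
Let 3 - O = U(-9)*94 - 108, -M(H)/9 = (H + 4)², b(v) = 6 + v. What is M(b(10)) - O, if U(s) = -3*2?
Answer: -4275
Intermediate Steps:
U(s) = -6
M(H) = -9*(4 + H)² (M(H) = -9*(H + 4)² = -9*(4 + H)²)
O = 675 (O = 3 - (-6*94 - 108) = 3 - (-564 - 108) = 3 - 1*(-672) = 3 + 672 = 675)
M(b(10)) - O = -9*(4 + (6 + 10))² - 1*675 = -9*(4 + 16)² - 675 = -9*20² - 675 = -9*400 - 675 = -3600 - 675 = -4275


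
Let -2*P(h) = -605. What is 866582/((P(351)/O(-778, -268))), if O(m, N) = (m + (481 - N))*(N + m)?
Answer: 52573796776/605 ≈ 8.6899e+7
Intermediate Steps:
O(m, N) = (N + m)*(481 + m - N) (O(m, N) = (481 + m - N)*(N + m) = (N + m)*(481 + m - N))
P(h) = 605/2 (P(h) = -1/2*(-605) = 605/2)
866582/((P(351)/O(-778, -268))) = 866582/((605/(2*((-778)**2 - 1*(-268)**2 + 481*(-268) + 481*(-778))))) = 866582/((605/(2*(605284 - 1*71824 - 128908 - 374218)))) = 866582/((605/(2*(605284 - 71824 - 128908 - 374218)))) = 866582/(((605/2)/30334)) = 866582/(((605/2)*(1/30334))) = 866582/(605/60668) = 866582*(60668/605) = 52573796776/605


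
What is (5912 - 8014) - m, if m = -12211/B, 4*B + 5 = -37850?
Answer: -79620054/37855 ≈ -2103.3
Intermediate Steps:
B = -37855/4 (B = -5/4 + (¼)*(-37850) = -5/4 - 18925/2 = -37855/4 ≈ -9463.8)
m = 48844/37855 (m = -12211/(-37855/4) = -12211*(-4/37855) = 48844/37855 ≈ 1.2903)
(5912 - 8014) - m = (5912 - 8014) - 1*48844/37855 = -2102 - 48844/37855 = -79620054/37855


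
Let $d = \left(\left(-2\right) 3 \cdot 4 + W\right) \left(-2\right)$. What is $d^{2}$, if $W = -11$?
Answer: $4900$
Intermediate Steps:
$d = 70$ ($d = \left(\left(-2\right) 3 \cdot 4 - 11\right) \left(-2\right) = \left(\left(-6\right) 4 - 11\right) \left(-2\right) = \left(-24 - 11\right) \left(-2\right) = \left(-35\right) \left(-2\right) = 70$)
$d^{2} = 70^{2} = 4900$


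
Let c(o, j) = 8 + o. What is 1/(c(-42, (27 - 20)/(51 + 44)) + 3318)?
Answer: 1/3284 ≈ 0.00030451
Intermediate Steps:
1/(c(-42, (27 - 20)/(51 + 44)) + 3318) = 1/((8 - 42) + 3318) = 1/(-34 + 3318) = 1/3284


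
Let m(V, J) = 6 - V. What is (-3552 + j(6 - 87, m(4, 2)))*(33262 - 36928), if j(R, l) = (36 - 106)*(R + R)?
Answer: -28550808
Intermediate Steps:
j(R, l) = -140*R
(-3552 + j(6 - 87, m(4, 2)))*(33262 - 36928) = (-3552 - 140*(6 - 87))*(33262 - 36928) = (-3552 - 140*(-81))*(-3666) = (-3552 + 11340)*(-3666) = 7788*(-3666) = -28550808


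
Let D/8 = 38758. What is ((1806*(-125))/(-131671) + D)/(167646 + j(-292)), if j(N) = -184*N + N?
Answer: 20413331347/14555044011 ≈ 1.4025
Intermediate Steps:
D = 310064 (D = 8*38758 = 310064)
j(N) = -183*N
((1806*(-125))/(-131671) + D)/(167646 + j(-292)) = ((1806*(-125))/(-131671) + 310064)/(167646 - 183*(-292)) = (-225750*(-1/131671) + 310064)/(167646 + 53436) = (225750/131671 + 310064)/221082 = (40826662694/131671)*(1/221082) = 20413331347/14555044011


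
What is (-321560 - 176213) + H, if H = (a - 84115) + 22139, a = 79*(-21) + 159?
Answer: -561249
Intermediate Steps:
a = -1500 (a = -1659 + 159 = -1500)
H = -63476 (H = (-1500 - 84115) + 22139 = -85615 + 22139 = -63476)
(-321560 - 176213) + H = (-321560 - 176213) - 63476 = -497773 - 63476 = -561249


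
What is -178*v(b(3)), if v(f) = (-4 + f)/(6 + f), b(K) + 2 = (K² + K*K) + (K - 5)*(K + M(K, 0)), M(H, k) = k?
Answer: -267/4 ≈ -66.750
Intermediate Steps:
b(K) = -2 + 2*K² + K*(-5 + K) (b(K) = -2 + ((K² + K*K) + (K - 5)*(K + 0)) = -2 + ((K² + K²) + (-5 + K)*K) = -2 + (2*K² + K*(-5 + K)) = -2 + 2*K² + K*(-5 + K))
v(f) = (-4 + f)/(6 + f)
-178*v(b(3)) = -178*(-4 + (-2 - 5*3 + 3*3²))/(6 + (-2 - 5*3 + 3*3²)) = -178*(-4 + (-2 - 15 + 3*9))/(6 + (-2 - 15 + 3*9)) = -178*(-4 + (-2 - 15 + 27))/(6 + (-2 - 15 + 27)) = -178*(-4 + 10)/(6 + 10) = -178*6/16 = -89*6/8 = -178*3/8 = -267/4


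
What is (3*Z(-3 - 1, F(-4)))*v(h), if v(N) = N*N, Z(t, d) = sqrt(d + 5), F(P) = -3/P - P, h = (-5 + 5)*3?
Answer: 0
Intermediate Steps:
h = 0 (h = 0*3 = 0)
F(P) = -P - 3/P
Z(t, d) = sqrt(5 + d)
v(N) = N**2
(3*Z(-3 - 1, F(-4)))*v(h) = (3*sqrt(5 + (-1*(-4) - 3/(-4))))*0**2 = (3*sqrt(5 + (4 - 3*(-1/4))))*0 = (3*sqrt(5 + (4 + 3/4)))*0 = (3*sqrt(5 + 19/4))*0 = (3*sqrt(39/4))*0 = (3*(sqrt(39)/2))*0 = (3*sqrt(39)/2)*0 = 0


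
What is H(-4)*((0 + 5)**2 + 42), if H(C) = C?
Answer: -268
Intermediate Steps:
H(-4)*((0 + 5)**2 + 42) = -4*((0 + 5)**2 + 42) = -4*(5**2 + 42) = -4*(25 + 42) = -4*67 = -268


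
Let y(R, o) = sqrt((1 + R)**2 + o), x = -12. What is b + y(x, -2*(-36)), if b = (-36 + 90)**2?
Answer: 2916 + sqrt(193) ≈ 2929.9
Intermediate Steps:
y(R, o) = sqrt(o + (1 + R)**2)
b = 2916 (b = 54**2 = 2916)
b + y(x, -2*(-36)) = 2916 + sqrt(-2*(-36) + (1 - 12)**2) = 2916 + sqrt(72 + (-11)**2) = 2916 + sqrt(72 + 121) = 2916 + sqrt(193)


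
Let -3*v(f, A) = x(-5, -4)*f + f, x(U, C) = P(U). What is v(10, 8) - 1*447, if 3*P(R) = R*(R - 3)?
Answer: -4453/9 ≈ -494.78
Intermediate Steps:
P(R) = R*(-3 + R)/3 (P(R) = (R*(R - 3))/3 = (R*(-3 + R))/3 = R*(-3 + R)/3)
x(U, C) = U*(-3 + U)/3
v(f, A) = -43*f/9 (v(f, A) = -(((1/3)*(-5)*(-3 - 5))*f + f)/3 = -(((1/3)*(-5)*(-8))*f + f)/3 = -(40*f/3 + f)/3 = -43*f/9)
v(10, 8) - 1*447 = -43/9*10 - 1*447 = -430/9 - 447 = -4453/9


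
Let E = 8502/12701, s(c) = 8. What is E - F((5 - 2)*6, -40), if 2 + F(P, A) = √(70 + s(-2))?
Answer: 2608/977 - √78 ≈ -6.1624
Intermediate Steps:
E = 654/977 (E = 8502*(1/12701) = 654/977 ≈ 0.66940)
F(P, A) = -2 + √78 (F(P, A) = -2 + √(70 + 8) = -2 + √78)
E - F((5 - 2)*6, -40) = 654/977 - (-2 + √78) = 654/977 + (2 - √78) = 2608/977 - √78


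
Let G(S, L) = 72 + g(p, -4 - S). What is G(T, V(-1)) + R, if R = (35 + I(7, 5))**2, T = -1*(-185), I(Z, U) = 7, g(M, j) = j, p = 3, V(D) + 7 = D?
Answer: 1647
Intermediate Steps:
V(D) = -7 + D
T = 185
R = 1764 (R = (35 + 7)**2 = 42**2 = 1764)
G(S, L) = 68 - S (G(S, L) = 72 + (-4 - S) = 68 - S)
G(T, V(-1)) + R = (68 - 1*185) + 1764 = (68 - 185) + 1764 = -117 + 1764 = 1647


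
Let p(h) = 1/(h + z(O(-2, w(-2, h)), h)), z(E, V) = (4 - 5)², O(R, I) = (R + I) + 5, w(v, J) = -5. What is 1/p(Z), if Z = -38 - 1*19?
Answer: -56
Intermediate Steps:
O(R, I) = 5 + I + R (O(R, I) = (I + R) + 5 = 5 + I + R)
z(E, V) = 1 (z(E, V) = (-1)² = 1)
Z = -57 (Z = -38 - 19 = -57)
p(h) = 1/(1 + h) (p(h) = 1/(h + 1) = 1/(1 + h))
1/p(Z) = 1/(1/(1 - 57)) = 1/(1/(-56)) = 1/(-1/56) = -56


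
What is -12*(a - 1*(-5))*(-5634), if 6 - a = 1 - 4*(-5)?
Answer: -676080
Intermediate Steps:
a = -15 (a = 6 - (1 - 4*(-5)) = 6 - (1 + 20) = 6 - 1*21 = 6 - 21 = -15)
-12*(a - 1*(-5))*(-5634) = -12*(-15 - 1*(-5))*(-5634) = -12*(-15 + 5)*(-5634) = -12*(-10)*(-5634) = 120*(-5634) = -676080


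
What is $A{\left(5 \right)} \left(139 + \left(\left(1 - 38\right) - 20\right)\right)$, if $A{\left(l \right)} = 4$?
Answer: $328$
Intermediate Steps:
$A{\left(5 \right)} \left(139 + \left(\left(1 - 38\right) - 20\right)\right) = 4 \left(139 + \left(\left(1 - 38\right) - 20\right)\right) = 4 \left(139 - 57\right) = 4 \cdot 82 = 328$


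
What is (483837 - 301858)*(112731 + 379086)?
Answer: 89500365843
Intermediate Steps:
(483837 - 301858)*(112731 + 379086) = 181979*491817 = 89500365843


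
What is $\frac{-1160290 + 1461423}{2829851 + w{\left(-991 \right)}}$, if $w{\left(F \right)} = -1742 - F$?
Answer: $\frac{301133}{2829100} \approx 0.10644$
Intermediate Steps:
$\frac{-1160290 + 1461423}{2829851 + w{\left(-991 \right)}} = \frac{-1160290 + 1461423}{2829851 - 751} = \frac{301133}{2829851 + \left(-1742 + 991\right)} = \frac{301133}{2829851 - 751} = \frac{301133}{2829100}$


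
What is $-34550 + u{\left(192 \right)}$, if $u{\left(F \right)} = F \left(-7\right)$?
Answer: $-35894$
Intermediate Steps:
$u{\left(F \right)} = - 7 F$
$-34550 + u{\left(192 \right)} = -34550 - 1344 = -35894$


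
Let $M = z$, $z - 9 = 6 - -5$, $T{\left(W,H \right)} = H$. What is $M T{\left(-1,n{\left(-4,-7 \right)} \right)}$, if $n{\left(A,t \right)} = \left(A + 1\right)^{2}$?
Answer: $180$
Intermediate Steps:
$n{\left(A,t \right)} = \left(1 + A\right)^{2}$
$z = 20$ ($z = 9 + \left(6 - -5\right) = 9 + \left(6 + 5\right) = 9 + 11 = 20$)
$M = 20$
$M T{\left(-1,n{\left(-4,-7 \right)} \right)} = 20 \left(1 - 4\right)^{2} = 20 \left(-3\right)^{2} = 20 \cdot 9 = 180$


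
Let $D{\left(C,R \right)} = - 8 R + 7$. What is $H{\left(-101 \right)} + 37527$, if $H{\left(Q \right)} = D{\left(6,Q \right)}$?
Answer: $38342$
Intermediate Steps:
$D{\left(C,R \right)} = 7 - 8 R$
$H{\left(Q \right)} = 7 - 8 Q$
$H{\left(-101 \right)} + 37527 = \left(7 - -808\right) + 37527 = \left(7 + 808\right) + 37527 = 815 + 37527 = 38342$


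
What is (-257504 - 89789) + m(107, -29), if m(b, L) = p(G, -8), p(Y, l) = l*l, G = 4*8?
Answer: -347229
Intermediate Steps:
G = 32
p(Y, l) = l**2
m(b, L) = 64 (m(b, L) = (-8)**2 = 64)
(-257504 - 89789) + m(107, -29) = (-257504 - 89789) + 64 = -347293 + 64 = -347229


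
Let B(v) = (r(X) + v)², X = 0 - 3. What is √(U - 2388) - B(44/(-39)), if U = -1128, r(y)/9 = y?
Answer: -1203409/1521 + 2*I*√879 ≈ -791.2 + 59.296*I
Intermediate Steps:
X = -3
r(y) = 9*y
B(v) = (-27 + v)² (B(v) = (9*(-3) + v)² = (-27 + v)²)
√(U - 2388) - B(44/(-39)) = √(-1128 - 2388) - (-27 + 44/(-39))² = √(-3516) - (-27 + 44*(-1/39))² = 2*I*√879 - (-27 - 44/39)² = 2*I*√879 - (-1097/39)² = 2*I*√879 - 1*1203409/1521 = 2*I*√879 - 1203409/1521 = -1203409/1521 + 2*I*√879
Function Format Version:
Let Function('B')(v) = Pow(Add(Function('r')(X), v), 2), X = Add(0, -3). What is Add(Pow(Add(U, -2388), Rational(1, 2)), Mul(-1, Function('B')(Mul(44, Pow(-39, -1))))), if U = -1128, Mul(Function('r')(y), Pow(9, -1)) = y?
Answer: Add(Rational(-1203409, 1521), Mul(2, I, Pow(879, Rational(1, 2)))) ≈ Add(-791.20, Mul(59.296, I))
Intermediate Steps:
X = -3
Function('r')(y) = Mul(9, y)
Function('B')(v) = Pow(Add(-27, v), 2) (Function('B')(v) = Pow(Add(Mul(9, -3), v), 2) = Pow(Add(-27, v), 2))
Add(Pow(Add(U, -2388), Rational(1, 2)), Mul(-1, Function('B')(Mul(44, Pow(-39, -1))))) = Add(Pow(Add(-1128, -2388), Rational(1, 2)), Mul(-1, Pow(Add(-27, Mul(44, Pow(-39, -1))), 2))) = Add(Pow(-3516, Rational(1, 2)), Mul(-1, Pow(Add(-27, Mul(44, Rational(-1, 39))), 2))) = Add(Mul(2, I, Pow(879, Rational(1, 2))), Mul(-1, Pow(Add(-27, Rational(-44, 39)), 2))) = Add(Mul(2, I, Pow(879, Rational(1, 2))), Mul(-1, Pow(Rational(-1097, 39), 2))) = Add(Mul(2, I, Pow(879, Rational(1, 2))), Mul(-1, Rational(1203409, 1521))) = Add(Mul(2, I, Pow(879, Rational(1, 2))), Rational(-1203409, 1521)) = Add(Rational(-1203409, 1521), Mul(2, I, Pow(879, Rational(1, 2))))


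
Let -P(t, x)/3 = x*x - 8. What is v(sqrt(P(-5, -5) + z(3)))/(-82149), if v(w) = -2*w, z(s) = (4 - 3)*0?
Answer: 2*I*sqrt(51)/82149 ≈ 0.00017387*I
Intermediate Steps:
P(t, x) = 24 - 3*x**2 (P(t, x) = -3*(x*x - 8) = -3*(x**2 - 8) = -3*(-8 + x**2) = 24 - 3*x**2)
z(s) = 0 (z(s) = 1*0 = 0)
v(sqrt(P(-5, -5) + z(3)))/(-82149) = -2*sqrt((24 - 3*(-5)**2) + 0)/(-82149) = -2*sqrt((24 - 3*25) + 0)*(-1/82149) = -2*sqrt((24 - 75) + 0)*(-1/82149) = -2*sqrt(-51 + 0)*(-1/82149) = -2*I*sqrt(51)*(-1/82149) = 2*I*sqrt(51)/82149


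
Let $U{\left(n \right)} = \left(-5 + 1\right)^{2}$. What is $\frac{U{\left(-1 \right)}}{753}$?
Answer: $\frac{16}{753} \approx 0.021248$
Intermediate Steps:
$U{\left(n \right)} = 16$ ($U{\left(n \right)} = \left(-4\right)^{2} = 16$)
$\frac{U{\left(-1 \right)}}{753} = \frac{16}{753}$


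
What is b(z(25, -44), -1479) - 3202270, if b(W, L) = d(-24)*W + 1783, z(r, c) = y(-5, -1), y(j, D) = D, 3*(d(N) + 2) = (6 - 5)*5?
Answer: -9601460/3 ≈ -3.2005e+6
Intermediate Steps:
d(N) = -1/3 (d(N) = -2 + ((6 - 5)*5)/3 = -2 + (1*5)/3 = -2 + (1/3)*5 = -2 + 5/3 = -1/3)
z(r, c) = -1
b(W, L) = 1783 - W/3 (b(W, L) = -W/3 + 1783 = 1783 - W/3)
b(z(25, -44), -1479) - 3202270 = (1783 - 1/3*(-1)) - 3202270 = (1783 + 1/3) - 3202270 = 5350/3 - 3202270 = -9601460/3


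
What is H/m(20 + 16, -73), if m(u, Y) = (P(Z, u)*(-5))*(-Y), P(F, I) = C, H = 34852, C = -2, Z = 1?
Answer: 17426/365 ≈ 47.742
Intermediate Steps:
P(F, I) = -2
m(u, Y) = -10*Y (m(u, Y) = (-2*(-5))*(-Y) = 10*(-Y) = -10*Y)
H/m(20 + 16, -73) = 34852/((-10*(-73))) = 34852/730 = 34852*(1/730) = 17426/365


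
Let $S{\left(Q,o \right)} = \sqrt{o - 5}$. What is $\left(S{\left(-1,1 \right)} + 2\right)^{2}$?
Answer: $8 i \approx 8.0 i$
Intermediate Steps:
$S{\left(Q,o \right)} = \sqrt{-5 + o}$
$\left(S{\left(-1,1 \right)} + 2\right)^{2} = \left(\sqrt{-5 + 1} + 2\right)^{2} = \left(\sqrt{-4} + 2\right)^{2} = \left(2 i + 2\right)^{2} = \left(2 + 2 i\right)^{2}$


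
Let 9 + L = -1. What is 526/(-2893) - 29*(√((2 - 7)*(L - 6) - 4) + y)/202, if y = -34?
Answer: 5221/1111 - 29*√19/101 ≈ 3.4478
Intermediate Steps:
L = -10 (L = -9 - 1 = -10)
526/(-2893) - 29*(√((2 - 7)*(L - 6) - 4) + y)/202 = 526/(-2893) - 29*(√((2 - 7)*(-10 - 6) - 4) - 34)/202 = 526*(-1/2893) - 29*(√(-5*(-16) - 4) - 34)*(1/202) = -2/11 - 29*(√(80 - 4) - 34)*(1/202) = -2/11 - 29*(√76 - 34)*(1/202) = -2/11 - 29*(2*√19 - 34)*(1/202) = -2/11 - 29*(-34 + 2*√19)*(1/202) = -2/11 + (986 - 58*√19)*(1/202) = -2/11 + (493/101 - 29*√19/101) = 5221/1111 - 29*√19/101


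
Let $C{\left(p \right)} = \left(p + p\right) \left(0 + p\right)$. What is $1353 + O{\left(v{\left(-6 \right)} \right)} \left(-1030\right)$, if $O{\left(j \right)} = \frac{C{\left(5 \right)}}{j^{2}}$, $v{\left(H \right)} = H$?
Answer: $- \frac{698}{9} \approx -77.556$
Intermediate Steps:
$C{\left(p \right)} = 2 p^{2}$ ($C{\left(p \right)} = 2 p p = 2 p^{2}$)
$O{\left(j \right)} = \frac{50}{j^{2}}$ ($O{\left(j \right)} = \frac{2 \cdot 5^{2}}{j^{2}} = \frac{2 \cdot 25}{j^{2}} = \frac{50}{j^{2}}$)
$1353 + O{\left(v{\left(-6 \right)} \right)} \left(-1030\right) = 1353 + \frac{50}{36} \left(-1030\right) = 1353 + 50 \cdot \frac{1}{36} \left(-1030\right) = 1353 + \frac{25}{18} \left(-1030\right) = 1353 - \frac{12875}{9} = - \frac{698}{9}$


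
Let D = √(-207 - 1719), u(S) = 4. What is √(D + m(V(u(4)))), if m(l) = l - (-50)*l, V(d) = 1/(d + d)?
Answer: √(102 + 48*I*√214)/4 ≈ 5.036 + 4.3573*I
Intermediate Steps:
D = 3*I*√214 (D = √(-1926) = 3*I*√214 ≈ 43.886*I)
V(d) = 1/(2*d)
m(l) = 51*l (m(l) = l + 50*l = 51*l)
√(D + m(V(u(4)))) = √(3*I*√214 + 51*((½)/4)) = √(3*I*√214 + 51*((½)*(¼))) = √(3*I*√214 + 51*(⅛)) = √(3*I*√214 + 51/8) = √(51/8 + 3*I*√214)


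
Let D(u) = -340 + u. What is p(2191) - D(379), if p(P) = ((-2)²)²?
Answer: -23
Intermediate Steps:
p(P) = 16 (p(P) = 4² = 16)
p(2191) - D(379) = 16 - (-340 + 379) = 16 - 1*39 = 16 - 39 = -23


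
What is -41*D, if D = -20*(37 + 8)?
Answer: 36900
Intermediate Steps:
D = -900 (D = -20*45 = -900)
-41*D = -41*(-900) = 36900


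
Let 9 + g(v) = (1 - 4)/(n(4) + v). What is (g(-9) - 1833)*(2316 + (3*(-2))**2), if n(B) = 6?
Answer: -4330032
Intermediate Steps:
g(v) = -9 - 3/(6 + v) (g(v) = -9 + (1 - 4)/(6 + v) = -9 - 3/(6 + v))
(g(-9) - 1833)*(2316 + (3*(-2))**2) = (3*(-19 - 3*(-9))/(6 - 9) - 1833)*(2316 + (3*(-2))**2) = (3*(-19 + 27)/(-3) - 1833)*(2316 + (-6)**2) = (3*(-1/3)*8 - 1833)*(2316 + 36) = (-8 - 1833)*2352 = -1841*2352 = -4330032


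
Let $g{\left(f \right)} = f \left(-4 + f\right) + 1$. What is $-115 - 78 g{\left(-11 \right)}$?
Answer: $-13063$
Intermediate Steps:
$g{\left(f \right)} = 1 + f \left(-4 + f\right)$
$-115 - 78 g{\left(-11 \right)} = -115 - 78 \left(1 + \left(-11\right)^{2} - -44\right) = -115 - 78 \left(1 + 121 + 44\right) = -115 - 12948 = -13063$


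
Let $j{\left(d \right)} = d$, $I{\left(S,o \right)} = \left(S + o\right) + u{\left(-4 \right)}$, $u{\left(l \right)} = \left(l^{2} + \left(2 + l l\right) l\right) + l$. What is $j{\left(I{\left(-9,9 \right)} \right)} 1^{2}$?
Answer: $-60$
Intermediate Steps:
$u{\left(l \right)} = l + l^{2} + l \left(2 + l^{2}\right)$ ($u{\left(l \right)} = \left(l^{2} + \left(2 + l^{2}\right) l\right) + l = \left(l^{2} + l \left(2 + l^{2}\right)\right) + l = l + l^{2} + l \left(2 + l^{2}\right)$)
$I{\left(S,o \right)} = -60 + S + o$ ($I{\left(S,o \right)} = \left(S + o\right) - 4 \left(3 - 4 + \left(-4\right)^{2}\right) = \left(S + o\right) - 4 \left(3 - 4 + 16\right) = \left(S + o\right) - 60 = -60 + S + o$)
$j{\left(I{\left(-9,9 \right)} \right)} 1^{2} = \left(-60 - 9 + 9\right) 1^{2} = \left(-60\right) 1 = -60$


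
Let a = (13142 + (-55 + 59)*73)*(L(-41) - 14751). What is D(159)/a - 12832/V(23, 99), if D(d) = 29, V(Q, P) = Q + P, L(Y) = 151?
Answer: -1258411144169/11964320400 ≈ -105.18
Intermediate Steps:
V(Q, P) = P + Q
a = -196136400 (a = (13142 + (-55 + 59)*73)*(151 - 14751) = (13142 + 4*73)*(-14600) = (13142 + 292)*(-14600) = 13434*(-14600) = -196136400)
D(159)/a - 12832/V(23, 99) = 29/(-196136400) - 12832/(99 + 23) = 29*(-1/196136400) - 12832/122 = -29/196136400 - 12832*1/122 = -29/196136400 - 6416/61 = -1258411144169/11964320400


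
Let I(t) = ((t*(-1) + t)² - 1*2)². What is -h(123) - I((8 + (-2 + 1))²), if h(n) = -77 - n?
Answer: 196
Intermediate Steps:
I(t) = 4 (I(t) = ((-t + t)² - 2)² = (0² - 2)² = (0 - 2)² = (-2)² = 4)
-h(123) - I((8 + (-2 + 1))²) = -(-77 - 1*123) - 1*4 = -(-77 - 123) - 4 = -1*(-200) - 4 = 200 - 4 = 196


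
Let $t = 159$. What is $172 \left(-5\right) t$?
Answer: $-136740$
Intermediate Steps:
$172 \left(-5\right) t = 172 \left(-5\right) 159 = \left(-860\right) 159 = -136740$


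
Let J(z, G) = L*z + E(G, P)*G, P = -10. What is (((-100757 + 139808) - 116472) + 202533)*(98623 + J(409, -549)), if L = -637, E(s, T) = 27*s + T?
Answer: 998569792584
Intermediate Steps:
E(s, T) = T + 27*s
J(z, G) = -637*z + G*(-10 + 27*G) (J(z, G) = -637*z + (-10 + 27*G)*G = -637*z + G*(-10 + 27*G))
(((-100757 + 139808) - 116472) + 202533)*(98623 + J(409, -549)) = (((-100757 + 139808) - 116472) + 202533)*(98623 + (-637*409 - 549*(-10 + 27*(-549)))) = ((39051 - 116472) + 202533)*(98623 + (-260533 - 549*(-10 - 14823))) = (-77421 + 202533)*(98623 + (-260533 - 549*(-14833))) = 125112*(98623 + (-260533 + 8143317)) = 125112*(98623 + 7882784) = 125112*7981407 = 998569792584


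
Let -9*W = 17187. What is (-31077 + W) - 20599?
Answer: -160757/3 ≈ -53586.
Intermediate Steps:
W = -5729/3 (W = -1/9*17187 = -5729/3 ≈ -1909.7)
(-31077 + W) - 20599 = (-31077 - 5729/3) - 20599 = -98960/3 - 20599 = -160757/3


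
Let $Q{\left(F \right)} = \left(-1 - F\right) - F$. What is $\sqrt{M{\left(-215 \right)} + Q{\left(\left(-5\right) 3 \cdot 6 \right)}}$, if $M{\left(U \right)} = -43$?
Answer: $2 \sqrt{34} \approx 11.662$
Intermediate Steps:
$Q{\left(F \right)} = -1 - 2 F$
$\sqrt{M{\left(-215 \right)} + Q{\left(\left(-5\right) 3 \cdot 6 \right)}} = \sqrt{-43 - \left(1 + 2 \left(-5\right) 3 \cdot 6\right)} = \sqrt{-43 - \left(1 + 2 \left(\left(-15\right) 6\right)\right)} = \sqrt{-43 - -179} = \sqrt{-43 + \left(-1 + 180\right)} = \sqrt{-43 + 179} = \sqrt{136} = 2 \sqrt{34}$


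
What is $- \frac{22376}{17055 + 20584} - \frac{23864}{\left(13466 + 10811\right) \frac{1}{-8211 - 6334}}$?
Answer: $\frac{13064024439168}{913762003} \approx 14297.0$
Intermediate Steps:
$- \frac{22376}{17055 + 20584} - \frac{23864}{\left(13466 + 10811\right) \frac{1}{-8211 - 6334}} = - \frac{22376}{37639} - \frac{23864}{24277 \frac{1}{-8211 + \left(-8314 + 1980\right)}} = \left(-22376\right) \frac{1}{37639} - \frac{23864}{24277 \frac{1}{-8211 - 6334}} = - \frac{22376}{37639} - \frac{23864}{24277 \frac{1}{-14545}} = - \frac{22376}{37639} - \frac{23864}{24277 \left(- \frac{1}{14545}\right)} = - \frac{22376}{37639} - \frac{23864}{- \frac{24277}{14545}} = - \frac{22376}{37639} - - \frac{347101880}{24277} = - \frac{22376}{37639} + \frac{347101880}{24277} = \frac{13064024439168}{913762003}$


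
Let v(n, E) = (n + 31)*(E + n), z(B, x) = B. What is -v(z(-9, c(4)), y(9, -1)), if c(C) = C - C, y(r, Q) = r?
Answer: 0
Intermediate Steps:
c(C) = 0
v(n, E) = (31 + n)*(E + n)
-v(z(-9, c(4)), y(9, -1)) = -((-9)² + 31*9 + 31*(-9) + 9*(-9)) = -(81 + 279 - 279 - 81) = -1*0 = 0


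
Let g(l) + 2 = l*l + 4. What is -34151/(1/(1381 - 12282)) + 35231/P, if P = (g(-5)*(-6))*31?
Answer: 1869590380891/5022 ≈ 3.7228e+8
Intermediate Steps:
g(l) = 2 + l² (g(l) = -2 + (l*l + 4) = -2 + (l² + 4) = -2 + (4 + l²) = 2 + l²)
P = -5022 (P = ((2 + (-5)²)*(-6))*31 = ((2 + 25)*(-6))*31 = (27*(-6))*31 = -162*31 = -5022)
-34151/(1/(1381 - 12282)) + 35231/P = -34151/(1/(1381 - 12282)) + 35231/(-5022) = -34151/(1/(-10901)) + 35231*(-1/5022) = -34151/(-1/10901) - 35231/5022 = -34151*(-10901) - 35231/5022 = 372280051 - 35231/5022 = 1869590380891/5022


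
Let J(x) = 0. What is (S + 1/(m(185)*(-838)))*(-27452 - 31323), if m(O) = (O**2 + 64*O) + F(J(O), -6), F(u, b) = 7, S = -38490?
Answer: 87341698463974775/38608336 ≈ 2.2622e+9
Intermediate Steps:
m(O) = 7 + O**2 + 64*O (m(O) = (O**2 + 64*O) + 7 = 7 + O**2 + 64*O)
(S + 1/(m(185)*(-838)))*(-27452 - 31323) = (-38490 + 1/((7 + 185**2 + 64*185)*(-838)))*(-27452 - 31323) = (-38490 - 1/838/(7 + 34225 + 11840))*(-58775) = (-38490 - 1/838/46072)*(-58775) = (-38490 + (1/46072)*(-1/838))*(-58775) = (-38490 - 1/38608336)*(-58775) = -1486034852641/38608336*(-58775) = 87341698463974775/38608336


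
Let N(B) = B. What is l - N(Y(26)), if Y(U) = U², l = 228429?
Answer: 227753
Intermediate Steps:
l - N(Y(26)) = 228429 - 1*26² = 228429 - 1*676 = 228429 - 676 = 227753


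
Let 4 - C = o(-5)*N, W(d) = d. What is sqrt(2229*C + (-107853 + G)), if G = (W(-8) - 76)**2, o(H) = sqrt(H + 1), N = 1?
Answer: sqrt(-91881 - 4458*I) ≈ 7.351 - 303.21*I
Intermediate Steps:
o(H) = sqrt(1 + H)
C = 4 - 2*I (C = 4 - sqrt(1 - 5) = 4 - sqrt(-4) = 4 - 2*I ≈ 4.0 - 2.0*I)
G = 7056 (G = (-8 - 76)**2 = (-84)**2 = 7056)
sqrt(2229*C + (-107853 + G)) = sqrt(2229*(4 - 2*I) + (-107853 + 7056)) = sqrt((8916 - 4458*I) - 100797) = sqrt(-91881 - 4458*I)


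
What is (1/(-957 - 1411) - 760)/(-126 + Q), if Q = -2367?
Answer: 1799681/5903424 ≈ 0.30485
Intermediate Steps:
(1/(-957 - 1411) - 760)/(-126 + Q) = (1/(-957 - 1411) - 760)/(-126 - 2367) = (1/(-2368) - 760)/(-2493) = (-1/2368 - 760)*(-1/2493) = -1799681/2368*(-1/2493) = 1799681/5903424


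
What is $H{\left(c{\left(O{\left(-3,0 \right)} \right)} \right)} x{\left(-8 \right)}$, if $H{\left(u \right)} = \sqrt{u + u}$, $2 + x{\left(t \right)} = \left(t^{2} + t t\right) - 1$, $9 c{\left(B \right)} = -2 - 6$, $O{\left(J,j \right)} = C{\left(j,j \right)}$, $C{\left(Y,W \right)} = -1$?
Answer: $\frac{500 i}{3} \approx 166.67 i$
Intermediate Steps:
$O{\left(J,j \right)} = -1$
$c{\left(B \right)} = - \frac{8}{9}$ ($c{\left(B \right)} = \frac{-2 - 6}{9} = \frac{1}{9} \left(-8\right) = - \frac{8}{9}$)
$x{\left(t \right)} = -3 + 2 t^{2}$ ($x{\left(t \right)} = -2 - \left(1 - t^{2} - t t\right) = -2 + \left(\left(t^{2} + t^{2}\right) - 1\right) = -2 + \left(2 t^{2} - 1\right) = -2 + \left(-1 + 2 t^{2}\right) = -3 + 2 t^{2}$)
$H{\left(u \right)} = \sqrt{2} \sqrt{u}$ ($H{\left(u \right)} = \sqrt{2 u} = \sqrt{2} \sqrt{u}$)
$H{\left(c{\left(O{\left(-3,0 \right)} \right)} \right)} x{\left(-8 \right)} = \sqrt{2} \sqrt{- \frac{8}{9}} \left(-3 + 2 \left(-8\right)^{2}\right) = \sqrt{2} \frac{2 i \sqrt{2}}{3} \left(-3 + 2 \cdot 64\right) = \frac{4 i}{3} \left(-3 + 128\right) = \frac{4 i}{3} \cdot 125 = \frac{500 i}{3}$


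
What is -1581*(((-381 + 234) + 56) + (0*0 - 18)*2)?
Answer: 200787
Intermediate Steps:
-1581*(((-381 + 234) + 56) + (0*0 - 18)*2) = -1581*((-147 + 56) + (0 - 18)*2) = -1581*(-91 - 18*2) = -1581*(-91 - 36) = -1581*(-127) = 200787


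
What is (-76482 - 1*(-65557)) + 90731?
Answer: 79806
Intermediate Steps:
(-76482 - 1*(-65557)) + 90731 = (-76482 + 65557) + 90731 = -10925 + 90731 = 79806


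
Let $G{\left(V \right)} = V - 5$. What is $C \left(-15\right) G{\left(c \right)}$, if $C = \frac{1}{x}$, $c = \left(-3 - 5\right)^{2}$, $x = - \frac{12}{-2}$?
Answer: $- \frac{295}{2} \approx -147.5$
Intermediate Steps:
$x = 6$ ($x = \left(-12\right) \left(- \frac{1}{2}\right) = 6$)
$c = 64$ ($c = \left(-8\right)^{2} = 64$)
$G{\left(V \right)} = -5 + V$
$C = \frac{1}{6} \approx 0.16667$
$C \left(-15\right) G{\left(c \right)} = \frac{1}{6} \left(-15\right) \left(-5 + 64\right) = \left(- \frac{5}{2}\right) 59 = - \frac{295}{2}$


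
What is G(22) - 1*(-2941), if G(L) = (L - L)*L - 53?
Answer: 2888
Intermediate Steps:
G(L) = -53 (G(L) = 0*L - 53 = 0 - 53 = -53)
G(22) - 1*(-2941) = -53 - 1*(-2941) = -53 + 2941 = 2888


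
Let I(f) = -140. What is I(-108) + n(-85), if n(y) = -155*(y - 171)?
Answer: 39540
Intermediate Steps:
n(y) = 26505 - 155*y (n(y) = -155*(-171 + y) = 26505 - 155*y)
I(-108) + n(-85) = -140 + (26505 - 155*(-85)) = -140 + (26505 + 13175) = -140 + 39680 = 39540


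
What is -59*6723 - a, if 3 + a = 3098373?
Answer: -3495027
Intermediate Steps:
a = 3098370 (a = -3 + 3098373 = 3098370)
-59*6723 - a = -59*6723 - 1*3098370 = -396657 - 3098370 = -3495027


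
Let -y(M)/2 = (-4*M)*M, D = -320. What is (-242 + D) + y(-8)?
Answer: -50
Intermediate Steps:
y(M) = 8*M² (y(M) = -2*(-4*M)*M = -(-8)*M² = 8*M²)
(-242 + D) + y(-8) = (-242 - 320) + 8*(-8)² = -562 + 8*64 = -562 + 512 = -50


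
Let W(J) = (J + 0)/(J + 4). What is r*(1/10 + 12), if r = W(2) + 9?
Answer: 1694/15 ≈ 112.93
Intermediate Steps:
W(J) = J/(4 + J)
r = 28/3 (r = 2/(4 + 2) + 9 = 2/6 + 9 = 2*(⅙) + 9 = ⅓ + 9 = 28/3 ≈ 9.3333)
r*(1/10 + 12) = 28*(1/10 + 12)/3 = 28*(⅒ + 12)/3 = (28/3)*(121/10) = 1694/15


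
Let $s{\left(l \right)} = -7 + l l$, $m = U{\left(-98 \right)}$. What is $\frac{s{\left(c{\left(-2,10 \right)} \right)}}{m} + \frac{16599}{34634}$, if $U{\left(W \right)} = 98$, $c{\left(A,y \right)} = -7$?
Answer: $\frac{220095}{242438} \approx 0.90784$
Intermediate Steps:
$m = 98$
$s{\left(l \right)} = -7 + l^{2}$
$\frac{s{\left(c{\left(-2,10 \right)} \right)}}{m} + \frac{16599}{34634} = \frac{-7 + \left(-7\right)^{2}}{98} + \frac{16599}{34634} = \left(-7 + 49\right) \frac{1}{98} + 16599 \cdot \frac{1}{34634} = 42 \cdot \frac{1}{98} + \frac{16599}{34634} = \frac{3}{7} + \frac{16599}{34634} = \frac{220095}{242438}$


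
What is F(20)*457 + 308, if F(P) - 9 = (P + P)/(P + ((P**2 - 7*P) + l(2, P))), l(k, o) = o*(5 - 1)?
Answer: 40246/9 ≈ 4471.8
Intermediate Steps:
l(k, o) = 4*o (l(k, o) = o*4 = 4*o)
F(P) = 9 + 2*P/(P**2 - 2*P) (F(P) = 9 + (P + P)/(P + ((P**2 - 7*P) + 4*P)) = 9 + (2*P)/(P + (P**2 - 3*P)) = 9 + (2*P)/(P**2 - 2*P) = 9 + 2*P/(P**2 - 2*P))
F(20)*457 + 308 = ((-16 + 9*20)/(-2 + 20))*457 + 308 = ((-16 + 180)/18)*457 + 308 = ((1/18)*164)*457 + 308 = (82/9)*457 + 308 = 37474/9 + 308 = 40246/9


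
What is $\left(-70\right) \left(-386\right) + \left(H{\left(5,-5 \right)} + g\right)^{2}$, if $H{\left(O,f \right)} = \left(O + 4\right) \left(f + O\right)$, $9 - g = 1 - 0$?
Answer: $27084$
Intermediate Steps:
$g = 8$ ($g = 9 - \left(1 - 0\right) = 9 - \left(1 + 0\right) = 9 - 1 = 8$)
$H{\left(O,f \right)} = \left(4 + O\right) \left(O + f\right)$
$\left(-70\right) \left(-386\right) + \left(H{\left(5,-5 \right)} + g\right)^{2} = \left(-70\right) \left(-386\right) + \left(\left(5^{2} + 4 \cdot 5 + 4 \left(-5\right) + 5 \left(-5\right)\right) + 8\right)^{2} = 27020 + \left(\left(25 + 20 - 20 - 25\right) + 8\right)^{2} = 27020 + \left(0 + 8\right)^{2} = 27020 + 8^{2} = 27020 + 64 = 27084$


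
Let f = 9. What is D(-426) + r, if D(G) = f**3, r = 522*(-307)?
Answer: -159525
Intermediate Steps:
r = -160254
D(G) = 729 (D(G) = 9**3 = 729)
D(-426) + r = 729 - 160254 = -159525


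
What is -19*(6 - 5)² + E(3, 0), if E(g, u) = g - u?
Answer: -16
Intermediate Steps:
-19*(6 - 5)² + E(3, 0) = -19*(6 - 5)² + (3 - 1*0) = -19*1² + (3 + 0) = -19*1 + 3 = -19 + 3 = -16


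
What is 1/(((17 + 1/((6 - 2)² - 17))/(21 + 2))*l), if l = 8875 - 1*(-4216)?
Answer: 23/209456 ≈ 0.00010981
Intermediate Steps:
l = 13091 (l = 8875 + 4216 = 13091)
1/(((17 + 1/((6 - 2)² - 17))/(21 + 2))*l) = 1/(((17 + 1/((6 - 2)² - 17))/(21 + 2))*13091) = 1/(((17 + 1/(4² - 17))/23)*13091) = 1/(((17 + 1/(16 - 17))*(1/23))*13091) = 1/(((17 + 1/(-1))*(1/23))*13091) = 1/(((17 - 1)*(1/23))*13091) = 1/((16*(1/23))*13091) = 1/((16/23)*13091) = 1/(209456/23) = 23/209456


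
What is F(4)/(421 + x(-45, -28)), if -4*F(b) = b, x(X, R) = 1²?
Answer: -1/422 ≈ -0.0023697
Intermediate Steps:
x(X, R) = 1
F(b) = -b/4
F(4)/(421 + x(-45, -28)) = (-¼*4)/(421 + 1) = -1/422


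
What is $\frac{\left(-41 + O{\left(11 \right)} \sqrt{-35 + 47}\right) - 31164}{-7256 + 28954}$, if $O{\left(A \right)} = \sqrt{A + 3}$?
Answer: $- \frac{31205}{21698} + \frac{\sqrt{42}}{10849} \approx -1.4376$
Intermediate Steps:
$O{\left(A \right)} = \sqrt{3 + A}$
$\frac{\left(-41 + O{\left(11 \right)} \sqrt{-35 + 47}\right) - 31164}{-7256 + 28954} = \frac{\left(-41 + \sqrt{3 + 11} \sqrt{-35 + 47}\right) - 31164}{-7256 + 28954} = \frac{\left(-41 + \sqrt{14} \sqrt{12}\right) - 31164}{21698} = \left(\left(-41 + \sqrt{14} \cdot 2 \sqrt{3}\right) - 31164\right) \frac{1}{21698} = \left(\left(-41 + 2 \sqrt{42}\right) - 31164\right) \frac{1}{21698} = \left(-31205 + 2 \sqrt{42}\right) \frac{1}{21698} = - \frac{31205}{21698} + \frac{\sqrt{42}}{10849}$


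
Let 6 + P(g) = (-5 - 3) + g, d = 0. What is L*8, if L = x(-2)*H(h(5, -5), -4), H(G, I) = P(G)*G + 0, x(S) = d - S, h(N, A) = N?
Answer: -720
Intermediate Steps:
P(g) = -14 + g (P(g) = -6 + ((-5 - 3) + g) = -6 + (-8 + g) = -14 + g)
x(S) = -S (x(S) = 0 - S = -S)
H(G, I) = G*(-14 + G) (H(G, I) = (-14 + G)*G + 0 = G*(-14 + G) + 0 = G*(-14 + G))
L = -90 (L = (-1*(-2))*(5*(-14 + 5)) = 2*(5*(-9)) = 2*(-45) = -90)
L*8 = -90*8 = -720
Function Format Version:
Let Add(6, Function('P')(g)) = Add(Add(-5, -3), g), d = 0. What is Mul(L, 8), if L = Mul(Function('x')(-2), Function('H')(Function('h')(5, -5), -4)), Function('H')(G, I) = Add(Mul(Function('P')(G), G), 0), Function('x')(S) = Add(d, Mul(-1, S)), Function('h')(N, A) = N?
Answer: -720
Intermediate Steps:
Function('P')(g) = Add(-14, g) (Function('P')(g) = Add(-6, Add(Add(-5, -3), g)) = Add(-6, Add(-8, g)) = Add(-14, g))
Function('x')(S) = Mul(-1, S) (Function('x')(S) = Add(0, Mul(-1, S)) = Mul(-1, S))
Function('H')(G, I) = Mul(G, Add(-14, G)) (Function('H')(G, I) = Add(Mul(Add(-14, G), G), 0) = Add(Mul(G, Add(-14, G)), 0) = Mul(G, Add(-14, G)))
L = -90 (L = Mul(Mul(-1, -2), Mul(5, Add(-14, 5))) = Mul(2, Mul(5, -9)) = Mul(2, -45) = -90)
Mul(L, 8) = Mul(-90, 8) = -720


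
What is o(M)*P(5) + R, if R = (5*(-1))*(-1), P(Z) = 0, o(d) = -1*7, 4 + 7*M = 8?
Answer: 5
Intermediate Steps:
M = 4/7 (M = -4/7 + (⅐)*8 = -4/7 + 8/7 = 4/7 ≈ 0.57143)
o(d) = -7
R = 5 (R = -5*(-1) = 5)
o(M)*P(5) + R = -7*0 + 5 = 0 + 5 = 5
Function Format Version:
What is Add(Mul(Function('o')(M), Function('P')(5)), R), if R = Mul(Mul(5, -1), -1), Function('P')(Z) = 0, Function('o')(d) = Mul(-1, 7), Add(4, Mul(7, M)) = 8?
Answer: 5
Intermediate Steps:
M = Rational(4, 7) (M = Add(Rational(-4, 7), Mul(Rational(1, 7), 8)) = Add(Rational(-4, 7), Rational(8, 7)) = Rational(4, 7) ≈ 0.57143)
Function('o')(d) = -7
R = 5 (R = Mul(-5, -1) = 5)
Add(Mul(Function('o')(M), Function('P')(5)), R) = Add(Mul(-7, 0), 5) = Add(0, 5) = 5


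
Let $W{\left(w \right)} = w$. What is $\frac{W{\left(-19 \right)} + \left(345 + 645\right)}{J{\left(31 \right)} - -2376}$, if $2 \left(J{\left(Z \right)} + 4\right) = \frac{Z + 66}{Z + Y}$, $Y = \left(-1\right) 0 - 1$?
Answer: $\frac{58260}{142417} \approx 0.40908$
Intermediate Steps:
$Y = -1$ ($Y = 0 - 1 = -1$)
$J{\left(Z \right)} = -4 + \frac{66 + Z}{2 \left(-1 + Z\right)}$ ($J{\left(Z \right)} = -4 + \frac{\left(Z + 66\right) \frac{1}{Z - 1}}{2} = -4 + \frac{\left(66 + Z\right) \frac{1}{-1 + Z}}{2} = -4 + \frac{\frac{1}{-1 + Z} \left(66 + Z\right)}{2} = -4 + \frac{66 + Z}{2 \left(-1 + Z\right)}$)
$\frac{W{\left(-19 \right)} + \left(345 + 645\right)}{J{\left(31 \right)} - -2376} = \frac{-19 + \left(345 + 645\right)}{\frac{74 - 217}{2 \left(-1 + 31\right)} - -2376} = \frac{-19 + 990}{\frac{74 - 217}{2 \cdot 30} + 2376} = \frac{971}{\frac{1}{2} \cdot \frac{1}{30} \left(-143\right) + 2376} = \frac{971}{- \frac{143}{60} + 2376} = \frac{971}{\frac{142417}{60}} = 971 \cdot \frac{60}{142417} = \frac{58260}{142417}$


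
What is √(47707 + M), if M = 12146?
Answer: √59853 ≈ 244.65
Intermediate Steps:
√(47707 + M) = √(47707 + 12146) = √59853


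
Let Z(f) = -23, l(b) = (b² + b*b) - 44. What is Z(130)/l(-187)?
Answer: -23/69894 ≈ -0.00032907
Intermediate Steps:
l(b) = -44 + 2*b² (l(b) = (b² + b²) - 44 = 2*b² - 44 = -44 + 2*b²)
Z(130)/l(-187) = -23/(-44 + 2*(-187)²) = -23/(-44 + 2*34969) = -23/(-44 + 69938) = -23/69894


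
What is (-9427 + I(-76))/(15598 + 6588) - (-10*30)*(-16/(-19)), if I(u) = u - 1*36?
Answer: 106311559/421534 ≈ 252.20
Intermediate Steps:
I(u) = -36 + u (I(u) = u - 36 = -36 + u)
(-9427 + I(-76))/(15598 + 6588) - (-10*30)*(-16/(-19)) = (-9427 + (-36 - 76))/(15598 + 6588) - (-10*30)*(-16/(-19)) = (-9427 - 112)/22186 - (-300)*(-16*(-1/19)) = -9539*1/22186 - (-300)*16/19 = -9539/22186 - 1*(-4800/19) = -9539/22186 + 4800/19 = 106311559/421534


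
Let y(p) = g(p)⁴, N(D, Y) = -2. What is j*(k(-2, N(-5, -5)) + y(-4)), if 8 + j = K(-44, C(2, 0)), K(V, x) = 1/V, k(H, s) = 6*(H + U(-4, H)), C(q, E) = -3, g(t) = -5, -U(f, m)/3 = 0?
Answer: -216389/44 ≈ -4917.9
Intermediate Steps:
U(f, m) = 0 (U(f, m) = -3*0 = 0)
y(p) = 625 (y(p) = (-5)⁴ = 625)
k(H, s) = 6*H (k(H, s) = 6*(H + 0) = 6*H)
j = -353/44 (j = -8 + 1/(-44) = -8 - 1/44 = -353/44 ≈ -8.0227)
j*(k(-2, N(-5, -5)) + y(-4)) = -353*(6*(-2) + 625)/44 = -353*(-12 + 625)/44 = -353/44*613 = -216389/44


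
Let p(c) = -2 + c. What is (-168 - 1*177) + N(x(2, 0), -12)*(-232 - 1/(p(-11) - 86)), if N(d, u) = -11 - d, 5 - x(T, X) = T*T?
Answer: 80483/33 ≈ 2438.9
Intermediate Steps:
x(T, X) = 5 - T² (x(T, X) = 5 - T*T = 5 - T²)
(-168 - 1*177) + N(x(2, 0), -12)*(-232 - 1/(p(-11) - 86)) = (-168 - 1*177) + (-11 - (5 - 1*2²))*(-232 - 1/((-2 - 11) - 86)) = (-168 - 177) + (-11 - (5 - 1*4))*(-232 - 1/(-13 - 86)) = -345 + (-11 - (5 - 4))*(-232 - 1/(-99)) = -345 + (-11 - 1*1)*(-232 - 1*(-1/99)) = -345 + (-11 - 1)*(-232 + 1/99) = -345 - 12*(-22967/99) = -345 + 91868/33 = 80483/33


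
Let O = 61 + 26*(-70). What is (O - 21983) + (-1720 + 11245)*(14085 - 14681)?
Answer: -5700642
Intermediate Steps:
O = -1759 (O = 61 - 1820 = -1759)
(O - 21983) + (-1720 + 11245)*(14085 - 14681) = (-1759 - 21983) + (-1720 + 11245)*(14085 - 14681) = -23742 + 9525*(-596) = -23742 - 5676900 = -5700642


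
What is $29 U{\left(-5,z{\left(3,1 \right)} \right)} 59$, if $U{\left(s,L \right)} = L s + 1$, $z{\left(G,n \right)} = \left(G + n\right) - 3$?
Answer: $-6844$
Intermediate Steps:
$z{\left(G,n \right)} = -3 + G + n$
$U{\left(s,L \right)} = 1 + L s$
$29 U{\left(-5,z{\left(3,1 \right)} \right)} 59 = 29 \left(1 + \left(-3 + 3 + 1\right) \left(-5\right)\right) 59 = 29 \left(1 + 1 \left(-5\right)\right) 59 = 29 \left(1 - 5\right) 59 = 29 \left(-4\right) 59 = \left(-116\right) 59 = -6844$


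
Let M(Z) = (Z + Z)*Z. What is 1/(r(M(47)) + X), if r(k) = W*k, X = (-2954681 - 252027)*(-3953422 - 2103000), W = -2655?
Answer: 1/19421165148986 ≈ 5.1490e-14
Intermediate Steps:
M(Z) = 2*Z² (M(Z) = (2*Z)*Z = 2*Z²)
X = 19421176878776 (X = -3206708*(-6056422) = 19421176878776)
r(k) = -2655*k
1/(r(M(47)) + X) = 1/(-5310*47² + 19421176878776) = 1/(-5310*2209 + 19421176878776) = 1/(-2655*4418 + 19421176878776) = 1/(-11729790 + 19421176878776) = 1/19421165148986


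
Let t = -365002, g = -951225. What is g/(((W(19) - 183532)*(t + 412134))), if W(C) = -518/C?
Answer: 6024425/54792929544 ≈ 0.00010995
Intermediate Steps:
g/(((W(19) - 183532)*(t + 412134))) = -951225*1/((-365002 + 412134)*(-518/19 - 183532)) = -951225*1/(47132*(-518*1/19 - 183532)) = -951225*1/(47132*(-518/19 - 183532)) = -951225/((-3487626/19*47132)) = -951225/(-164378788632/19) = -951225*(-19/164378788632) = 6024425/54792929544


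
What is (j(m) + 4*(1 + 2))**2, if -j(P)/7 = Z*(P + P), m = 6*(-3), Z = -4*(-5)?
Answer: 25522704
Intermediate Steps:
Z = 20
m = -18
j(P) = -280*P (j(P) = -140*(P + P) = -140*2*P = -280*P)
(j(m) + 4*(1 + 2))**2 = (-280*(-18) + 4*(1 + 2))**2 = (5040 + 4*3)**2 = (5040 + 12)**2 = 5052**2 = 25522704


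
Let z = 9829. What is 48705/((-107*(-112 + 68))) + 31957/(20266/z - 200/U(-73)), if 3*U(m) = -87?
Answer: 21504900477583/6010971956 ≈ 3577.6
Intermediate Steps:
U(m) = -29 (U(m) = (1/3)*(-87) = -29)
48705/((-107*(-112 + 68))) + 31957/(20266/z - 200/U(-73)) = 48705/((-107*(-112 + 68))) + 31957/(20266/9829 - 200/(-29)) = 48705/((-107*(-44))) + 31957/(20266*(1/9829) - 200*(-1/29)) = 48705/((-1*(-4708))) + 31957/(20266/9829 + 200/29) = 48705/4708 + 31957/(2553514/285041) = 48705*(1/4708) + 31957*(285041/2553514) = 48705/4708 + 9109055237/2553514 = 21504900477583/6010971956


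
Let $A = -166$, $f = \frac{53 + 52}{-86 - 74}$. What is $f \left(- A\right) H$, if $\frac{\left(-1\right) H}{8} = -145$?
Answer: $- \frac{252735}{2} \approx -1.2637 \cdot 10^{5}$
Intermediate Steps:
$H = 1160$ ($H = \left(-8\right) \left(-145\right) = 1160$)
$f = - \frac{21}{32}$ ($f = \frac{105}{-160} = 105 \left(- \frac{1}{160}\right) = - \frac{21}{32} \approx -0.65625$)
$f \left(- A\right) H = - \frac{21 \left(\left(-1\right) \left(-166\right)\right)}{32} \cdot 1160 = \left(- \frac{21}{32}\right) 166 \cdot 1160 = \left(- \frac{1743}{16}\right) 1160 = - \frac{252735}{2}$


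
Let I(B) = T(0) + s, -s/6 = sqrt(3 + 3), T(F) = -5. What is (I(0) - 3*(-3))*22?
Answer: 88 - 132*sqrt(6) ≈ -235.33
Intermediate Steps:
s = -6*sqrt(6) (s = -6*sqrt(3 + 3) = -6*sqrt(6) ≈ -14.697)
I(B) = -5 - 6*sqrt(6)
(I(0) - 3*(-3))*22 = ((-5 - 6*sqrt(6)) - 3*(-3))*22 = ((-5 - 6*sqrt(6)) + 9)*22 = (4 - 6*sqrt(6))*22 = 88 - 132*sqrt(6)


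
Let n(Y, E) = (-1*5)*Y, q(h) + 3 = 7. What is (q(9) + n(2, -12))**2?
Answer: 36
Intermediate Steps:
q(h) = 4 (q(h) = -3 + 7 = 4)
n(Y, E) = -5*Y
(q(9) + n(2, -12))**2 = (4 - 5*2)**2 = (4 - 10)**2 = (-6)**2 = 36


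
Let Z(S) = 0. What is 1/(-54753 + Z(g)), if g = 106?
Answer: -1/54753 ≈ -1.8264e-5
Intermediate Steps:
1/(-54753 + Z(g)) = 1/(-54753 + 0) = 1/(-54753) = -1/54753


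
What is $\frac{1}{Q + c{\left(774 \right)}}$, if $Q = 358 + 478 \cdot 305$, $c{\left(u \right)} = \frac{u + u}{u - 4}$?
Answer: $\frac{385}{56267754} \approx 6.8423 \cdot 10^{-6}$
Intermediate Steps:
$c{\left(u \right)} = \frac{2 u}{-4 + u}$
$Q = 146148$ ($Q = 358 + 145790 = 146148$)
$\frac{1}{Q + c{\left(774 \right)}} = \frac{1}{146148 + 2 \cdot 774 \frac{1}{-4 + 774}} = \frac{1}{146148 + 2 \cdot 774 \cdot \frac{1}{770}} = \frac{1}{146148 + \frac{774}{385}} = \frac{1}{\frac{56267754}{385}} = \frac{385}{56267754}$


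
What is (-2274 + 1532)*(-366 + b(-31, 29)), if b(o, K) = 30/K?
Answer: 7853328/29 ≈ 2.7080e+5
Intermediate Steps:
(-2274 + 1532)*(-366 + b(-31, 29)) = (-2274 + 1532)*(-366 + 30/29) = -742*(-366 + 30*(1/29)) = -742*(-366 + 30/29) = -742*(-10584/29) = 7853328/29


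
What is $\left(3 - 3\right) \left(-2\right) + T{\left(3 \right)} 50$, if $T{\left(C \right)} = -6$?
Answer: $-300$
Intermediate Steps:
$\left(3 - 3\right) \left(-2\right) + T{\left(3 \right)} 50 = \left(3 - 3\right) \left(-2\right) - 300 = 0 \left(-2\right) - 300 = 0 - 300 = -300$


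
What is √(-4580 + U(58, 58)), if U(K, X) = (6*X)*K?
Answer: 2*√3901 ≈ 124.92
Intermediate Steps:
U(K, X) = 6*K*X
√(-4580 + U(58, 58)) = √(-4580 + 6*58*58) = √(-4580 + 20184) = √15604 = 2*√3901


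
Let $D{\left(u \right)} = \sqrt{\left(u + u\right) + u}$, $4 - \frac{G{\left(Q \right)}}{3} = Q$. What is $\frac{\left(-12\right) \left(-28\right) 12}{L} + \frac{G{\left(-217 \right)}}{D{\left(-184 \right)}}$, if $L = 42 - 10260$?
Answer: $- \frac{672}{1703} - \frac{221 i \sqrt{138}}{92} \approx -0.3946 - 28.219 i$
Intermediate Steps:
$G{\left(Q \right)} = 12 - 3 Q$
$L = -10218$ ($L = 42 - 10260 = -10218$)
$D{\left(u \right)} = \sqrt{3} \sqrt{u}$ ($D{\left(u \right)} = \sqrt{2 u + u} = \sqrt{3 u} = \sqrt{3} \sqrt{u}$)
$\frac{\left(-12\right) \left(-28\right) 12}{L} + \frac{G{\left(-217 \right)}}{D{\left(-184 \right)}} = \frac{\left(-12\right) \left(-28\right) 12}{-10218} + \frac{12 - -651}{\sqrt{3} \sqrt{-184}} = 336 \cdot 12 \left(- \frac{1}{10218}\right) + \frac{12 + 651}{\sqrt{3} \cdot 2 i \sqrt{46}} = 4032 \left(- \frac{1}{10218}\right) + \frac{663}{2 i \sqrt{138}} = - \frac{672}{1703} + 663 \left(- \frac{i \sqrt{138}}{276}\right) = - \frac{672}{1703} - \frac{221 i \sqrt{138}}{92}$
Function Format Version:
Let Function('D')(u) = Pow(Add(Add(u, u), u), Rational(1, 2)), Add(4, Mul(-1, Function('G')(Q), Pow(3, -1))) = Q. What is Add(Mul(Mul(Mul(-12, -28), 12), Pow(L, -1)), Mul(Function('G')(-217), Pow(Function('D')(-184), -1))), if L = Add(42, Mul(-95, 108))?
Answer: Add(Rational(-672, 1703), Mul(Rational(-221, 92), I, Pow(138, Rational(1, 2)))) ≈ Add(-0.39460, Mul(-28.219, I))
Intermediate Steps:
Function('G')(Q) = Add(12, Mul(-3, Q))
L = -10218 (L = Add(42, -10260) = -10218)
Function('D')(u) = Mul(Pow(3, Rational(1, 2)), Pow(u, Rational(1, 2))) (Function('D')(u) = Pow(Add(Mul(2, u), u), Rational(1, 2)) = Pow(Mul(3, u), Rational(1, 2)) = Mul(Pow(3, Rational(1, 2)), Pow(u, Rational(1, 2))))
Add(Mul(Mul(Mul(-12, -28), 12), Pow(L, -1)), Mul(Function('G')(-217), Pow(Function('D')(-184), -1))) = Add(Mul(Mul(Mul(-12, -28), 12), Pow(-10218, -1)), Mul(Add(12, Mul(-3, -217)), Pow(Mul(Pow(3, Rational(1, 2)), Pow(-184, Rational(1, 2))), -1))) = Add(Mul(Mul(336, 12), Rational(-1, 10218)), Mul(Add(12, 651), Pow(Mul(Pow(3, Rational(1, 2)), Mul(2, I, Pow(46, Rational(1, 2)))), -1))) = Add(Mul(4032, Rational(-1, 10218)), Mul(663, Pow(Mul(2, I, Pow(138, Rational(1, 2))), -1))) = Add(Rational(-672, 1703), Mul(663, Mul(Rational(-1, 276), I, Pow(138, Rational(1, 2))))) = Add(Rational(-672, 1703), Mul(Rational(-221, 92), I, Pow(138, Rational(1, 2))))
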